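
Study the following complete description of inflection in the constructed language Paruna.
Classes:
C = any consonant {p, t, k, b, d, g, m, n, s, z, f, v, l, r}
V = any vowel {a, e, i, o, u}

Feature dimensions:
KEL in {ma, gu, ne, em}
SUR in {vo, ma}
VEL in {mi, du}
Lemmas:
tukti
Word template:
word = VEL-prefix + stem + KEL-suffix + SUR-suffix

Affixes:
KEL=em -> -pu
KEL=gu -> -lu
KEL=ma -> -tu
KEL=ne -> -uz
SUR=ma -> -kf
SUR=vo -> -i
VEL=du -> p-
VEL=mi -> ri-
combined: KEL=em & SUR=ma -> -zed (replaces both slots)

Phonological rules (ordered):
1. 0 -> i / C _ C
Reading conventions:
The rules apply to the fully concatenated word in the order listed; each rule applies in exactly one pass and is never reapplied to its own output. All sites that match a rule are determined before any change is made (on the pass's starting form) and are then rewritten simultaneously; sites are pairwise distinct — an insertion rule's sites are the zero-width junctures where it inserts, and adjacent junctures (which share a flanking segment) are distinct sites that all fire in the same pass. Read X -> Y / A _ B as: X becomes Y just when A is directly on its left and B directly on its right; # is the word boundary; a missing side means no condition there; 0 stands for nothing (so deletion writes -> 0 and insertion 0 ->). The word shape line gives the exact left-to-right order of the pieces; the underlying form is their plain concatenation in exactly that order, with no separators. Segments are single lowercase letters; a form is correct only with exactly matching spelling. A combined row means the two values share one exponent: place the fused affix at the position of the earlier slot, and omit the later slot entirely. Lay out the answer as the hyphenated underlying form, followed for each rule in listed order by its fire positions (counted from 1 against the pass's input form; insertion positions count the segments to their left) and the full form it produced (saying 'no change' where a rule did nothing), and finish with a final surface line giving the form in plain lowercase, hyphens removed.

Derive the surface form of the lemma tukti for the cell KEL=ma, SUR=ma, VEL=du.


underlying: p-tukti-tu-kf
1. 0 -> i / C _ C: inserts after position(s) 1, 4, 9: pitukititukif
surface: pitukititukif


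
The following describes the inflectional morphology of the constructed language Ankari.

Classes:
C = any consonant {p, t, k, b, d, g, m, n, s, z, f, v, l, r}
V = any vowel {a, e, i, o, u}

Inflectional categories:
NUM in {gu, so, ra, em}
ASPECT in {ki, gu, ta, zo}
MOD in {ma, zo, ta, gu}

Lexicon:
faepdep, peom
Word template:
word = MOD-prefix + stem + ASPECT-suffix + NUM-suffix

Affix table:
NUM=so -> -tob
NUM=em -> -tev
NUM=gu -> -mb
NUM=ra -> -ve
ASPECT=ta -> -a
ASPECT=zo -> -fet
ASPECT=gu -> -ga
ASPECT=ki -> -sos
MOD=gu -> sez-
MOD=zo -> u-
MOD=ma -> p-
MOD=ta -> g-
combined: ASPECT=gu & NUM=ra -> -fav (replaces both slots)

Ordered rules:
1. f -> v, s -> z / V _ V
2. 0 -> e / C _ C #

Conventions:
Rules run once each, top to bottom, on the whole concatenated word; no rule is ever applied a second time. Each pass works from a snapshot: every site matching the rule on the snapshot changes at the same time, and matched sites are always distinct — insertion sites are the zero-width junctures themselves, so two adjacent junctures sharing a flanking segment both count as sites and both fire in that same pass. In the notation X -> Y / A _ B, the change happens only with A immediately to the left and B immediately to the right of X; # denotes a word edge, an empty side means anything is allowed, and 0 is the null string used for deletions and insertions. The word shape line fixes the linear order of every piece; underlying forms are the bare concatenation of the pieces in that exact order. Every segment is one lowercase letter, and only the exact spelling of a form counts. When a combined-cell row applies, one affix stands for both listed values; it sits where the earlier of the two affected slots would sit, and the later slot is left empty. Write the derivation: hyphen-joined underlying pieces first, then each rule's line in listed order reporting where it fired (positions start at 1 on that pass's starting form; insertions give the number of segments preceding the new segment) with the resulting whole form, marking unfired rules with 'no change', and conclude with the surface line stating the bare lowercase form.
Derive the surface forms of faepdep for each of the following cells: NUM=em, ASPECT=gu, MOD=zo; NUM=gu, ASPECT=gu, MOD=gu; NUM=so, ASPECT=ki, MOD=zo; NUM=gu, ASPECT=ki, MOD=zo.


cell NUM=em, ASPECT=gu, MOD=zo:
underlying: u-faepdep-ga-tev
1. f -> v, s -> z / V _ V: fires at position(s) 2: uvaepdepgatev
2. 0 -> e / C _ C #: no change
surface: uvaepdepgatev

cell NUM=gu, ASPECT=gu, MOD=gu:
underlying: sez-faepdep-ga-mb
1. f -> v, s -> z / V _ V: no change
2. 0 -> e / C _ C #: inserts after position(s) 13: sezfaepdepgameb
surface: sezfaepdepgameb

cell NUM=so, ASPECT=ki, MOD=zo:
underlying: u-faepdep-sos-tob
1. f -> v, s -> z / V _ V: fires at position(s) 2: uvaepdepsostob
2. 0 -> e / C _ C #: no change
surface: uvaepdepsostob

cell NUM=gu, ASPECT=ki, MOD=zo:
underlying: u-faepdep-sos-mb
1. f -> v, s -> z / V _ V: fires at position(s) 2: uvaepdepsosmb
2. 0 -> e / C _ C #: inserts after position(s) 12: uvaepdepsosmeb
surface: uvaepdepsosmeb


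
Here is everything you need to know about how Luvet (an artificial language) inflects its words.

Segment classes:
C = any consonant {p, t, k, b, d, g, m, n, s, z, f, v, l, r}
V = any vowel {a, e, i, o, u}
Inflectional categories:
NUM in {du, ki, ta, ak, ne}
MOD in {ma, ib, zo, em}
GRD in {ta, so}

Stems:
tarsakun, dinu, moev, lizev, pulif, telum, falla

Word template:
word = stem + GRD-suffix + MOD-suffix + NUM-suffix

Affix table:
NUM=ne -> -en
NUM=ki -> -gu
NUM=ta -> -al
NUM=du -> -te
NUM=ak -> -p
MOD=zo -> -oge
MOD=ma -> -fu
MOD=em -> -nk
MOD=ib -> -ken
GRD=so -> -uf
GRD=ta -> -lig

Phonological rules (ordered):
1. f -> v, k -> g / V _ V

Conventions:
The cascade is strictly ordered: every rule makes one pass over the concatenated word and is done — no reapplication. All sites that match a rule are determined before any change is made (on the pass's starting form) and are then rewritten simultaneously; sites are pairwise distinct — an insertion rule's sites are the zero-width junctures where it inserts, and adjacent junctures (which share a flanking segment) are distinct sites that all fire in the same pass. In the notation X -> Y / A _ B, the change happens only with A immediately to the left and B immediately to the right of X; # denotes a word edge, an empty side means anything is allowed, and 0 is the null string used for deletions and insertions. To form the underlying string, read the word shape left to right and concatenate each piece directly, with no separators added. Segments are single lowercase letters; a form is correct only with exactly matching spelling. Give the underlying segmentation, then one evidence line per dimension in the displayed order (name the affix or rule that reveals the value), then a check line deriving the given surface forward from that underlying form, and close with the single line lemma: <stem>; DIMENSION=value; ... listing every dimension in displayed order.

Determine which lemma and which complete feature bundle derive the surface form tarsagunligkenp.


underlying: tarsakun-lig-ken-p
NUM=ak - signalled by the affix -p
MOD=ib - signalled by the affix -ken
GRD=ta - signalled by the affix -lig
check: tarsakunligkenp -> tarsagunligkenp
lemma: tarsakun; NUM=ak; MOD=ib; GRD=ta


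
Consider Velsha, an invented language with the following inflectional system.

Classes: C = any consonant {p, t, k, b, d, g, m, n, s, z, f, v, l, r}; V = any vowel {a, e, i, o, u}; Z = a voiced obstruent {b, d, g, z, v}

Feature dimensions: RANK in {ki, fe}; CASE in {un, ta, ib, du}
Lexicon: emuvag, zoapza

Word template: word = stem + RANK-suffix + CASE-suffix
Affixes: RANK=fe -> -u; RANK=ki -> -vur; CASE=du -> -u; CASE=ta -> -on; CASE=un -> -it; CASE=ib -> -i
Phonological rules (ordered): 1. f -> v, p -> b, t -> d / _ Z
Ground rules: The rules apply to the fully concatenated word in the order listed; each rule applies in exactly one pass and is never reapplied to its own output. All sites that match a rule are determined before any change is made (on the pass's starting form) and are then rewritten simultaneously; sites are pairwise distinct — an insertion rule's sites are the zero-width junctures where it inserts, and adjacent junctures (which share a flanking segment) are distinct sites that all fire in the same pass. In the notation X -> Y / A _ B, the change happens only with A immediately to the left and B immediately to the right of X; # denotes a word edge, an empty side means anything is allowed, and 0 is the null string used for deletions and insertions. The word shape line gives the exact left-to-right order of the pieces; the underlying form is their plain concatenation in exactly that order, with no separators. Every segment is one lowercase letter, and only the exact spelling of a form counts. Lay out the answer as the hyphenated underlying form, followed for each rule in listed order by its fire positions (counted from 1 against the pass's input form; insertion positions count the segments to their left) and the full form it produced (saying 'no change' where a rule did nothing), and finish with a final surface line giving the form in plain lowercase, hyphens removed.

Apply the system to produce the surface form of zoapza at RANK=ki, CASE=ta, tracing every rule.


underlying: zoapza-vur-on
1. f -> v, p -> b, t -> d / _ Z: fires at position(s) 4: zoabzavuron
surface: zoabzavuron


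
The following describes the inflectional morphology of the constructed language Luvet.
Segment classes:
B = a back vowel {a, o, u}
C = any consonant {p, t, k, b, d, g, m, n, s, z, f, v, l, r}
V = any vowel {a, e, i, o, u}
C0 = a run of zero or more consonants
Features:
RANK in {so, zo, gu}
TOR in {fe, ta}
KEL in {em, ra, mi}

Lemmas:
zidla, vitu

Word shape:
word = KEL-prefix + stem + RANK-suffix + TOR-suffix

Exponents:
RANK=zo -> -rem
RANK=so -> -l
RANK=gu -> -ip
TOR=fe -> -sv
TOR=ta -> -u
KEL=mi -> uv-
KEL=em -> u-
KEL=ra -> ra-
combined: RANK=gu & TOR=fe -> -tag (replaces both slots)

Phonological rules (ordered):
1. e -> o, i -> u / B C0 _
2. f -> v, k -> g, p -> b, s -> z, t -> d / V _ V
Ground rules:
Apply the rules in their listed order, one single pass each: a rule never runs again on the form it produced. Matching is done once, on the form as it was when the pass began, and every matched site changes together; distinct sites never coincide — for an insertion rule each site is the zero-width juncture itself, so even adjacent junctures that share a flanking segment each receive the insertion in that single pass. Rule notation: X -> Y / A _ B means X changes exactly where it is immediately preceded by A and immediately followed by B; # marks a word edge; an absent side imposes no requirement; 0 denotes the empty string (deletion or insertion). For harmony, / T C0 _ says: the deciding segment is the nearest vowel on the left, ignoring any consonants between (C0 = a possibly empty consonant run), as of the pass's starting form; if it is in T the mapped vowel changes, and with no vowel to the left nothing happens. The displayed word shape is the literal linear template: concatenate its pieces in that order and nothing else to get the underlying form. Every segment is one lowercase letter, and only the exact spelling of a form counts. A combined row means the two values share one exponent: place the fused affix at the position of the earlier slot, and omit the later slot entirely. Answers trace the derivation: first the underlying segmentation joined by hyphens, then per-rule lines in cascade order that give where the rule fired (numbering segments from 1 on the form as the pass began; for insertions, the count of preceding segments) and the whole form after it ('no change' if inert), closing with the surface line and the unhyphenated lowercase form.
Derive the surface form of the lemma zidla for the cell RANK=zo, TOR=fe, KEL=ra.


underlying: ra-zidla-rem-sv
1. e -> o, i -> u / B C0 _: fires at position(s) 4, 9: razudlaromsv
2. f -> v, k -> g, p -> b, s -> z, t -> d / V _ V: no change
surface: razudlaromsv


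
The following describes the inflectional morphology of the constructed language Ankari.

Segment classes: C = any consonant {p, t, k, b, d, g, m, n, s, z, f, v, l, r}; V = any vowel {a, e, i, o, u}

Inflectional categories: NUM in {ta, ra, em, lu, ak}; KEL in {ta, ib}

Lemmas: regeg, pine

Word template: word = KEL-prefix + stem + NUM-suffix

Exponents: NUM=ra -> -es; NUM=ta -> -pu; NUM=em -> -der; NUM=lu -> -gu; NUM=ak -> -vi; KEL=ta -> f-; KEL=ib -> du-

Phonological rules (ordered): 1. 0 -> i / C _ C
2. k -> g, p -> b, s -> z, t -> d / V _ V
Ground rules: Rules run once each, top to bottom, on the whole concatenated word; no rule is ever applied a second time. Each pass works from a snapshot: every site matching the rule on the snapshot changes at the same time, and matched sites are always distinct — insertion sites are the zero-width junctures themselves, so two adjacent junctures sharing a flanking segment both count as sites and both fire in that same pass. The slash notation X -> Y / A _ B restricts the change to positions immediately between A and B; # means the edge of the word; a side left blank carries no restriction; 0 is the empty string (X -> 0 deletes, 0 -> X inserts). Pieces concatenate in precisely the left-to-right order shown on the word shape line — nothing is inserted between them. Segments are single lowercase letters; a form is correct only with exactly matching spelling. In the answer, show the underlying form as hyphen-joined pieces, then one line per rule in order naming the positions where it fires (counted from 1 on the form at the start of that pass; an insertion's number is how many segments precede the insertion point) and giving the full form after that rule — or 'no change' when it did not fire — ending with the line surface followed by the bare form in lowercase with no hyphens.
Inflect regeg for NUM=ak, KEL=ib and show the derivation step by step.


underlying: du-regeg-vi
1. 0 -> i / C _ C: inserts after position(s) 7: duregegivi
2. k -> g, p -> b, s -> z, t -> d / V _ V: no change
surface: duregegivi


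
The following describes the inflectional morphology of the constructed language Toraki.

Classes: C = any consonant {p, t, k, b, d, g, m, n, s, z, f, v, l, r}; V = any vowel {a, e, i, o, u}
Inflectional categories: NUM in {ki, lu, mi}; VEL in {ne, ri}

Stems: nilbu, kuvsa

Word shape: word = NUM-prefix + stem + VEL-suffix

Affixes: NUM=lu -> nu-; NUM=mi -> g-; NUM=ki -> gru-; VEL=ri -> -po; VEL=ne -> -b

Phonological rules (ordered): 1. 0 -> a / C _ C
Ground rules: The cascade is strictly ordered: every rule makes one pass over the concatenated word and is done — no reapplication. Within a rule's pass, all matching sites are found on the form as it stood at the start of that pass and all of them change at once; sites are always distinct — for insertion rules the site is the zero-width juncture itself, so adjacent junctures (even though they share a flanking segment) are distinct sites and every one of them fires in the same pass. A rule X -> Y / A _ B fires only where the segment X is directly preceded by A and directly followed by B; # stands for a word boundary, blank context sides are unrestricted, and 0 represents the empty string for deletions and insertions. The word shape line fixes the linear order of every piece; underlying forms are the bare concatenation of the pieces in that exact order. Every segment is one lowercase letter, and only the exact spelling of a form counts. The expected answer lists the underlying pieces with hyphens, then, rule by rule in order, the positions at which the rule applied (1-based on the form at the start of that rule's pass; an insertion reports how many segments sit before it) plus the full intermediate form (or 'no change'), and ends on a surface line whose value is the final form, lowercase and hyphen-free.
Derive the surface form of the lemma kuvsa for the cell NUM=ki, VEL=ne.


underlying: gru-kuvsa-b
1. 0 -> a / C _ C: inserts after position(s) 1, 6: garukuvasab
surface: garukuvasab


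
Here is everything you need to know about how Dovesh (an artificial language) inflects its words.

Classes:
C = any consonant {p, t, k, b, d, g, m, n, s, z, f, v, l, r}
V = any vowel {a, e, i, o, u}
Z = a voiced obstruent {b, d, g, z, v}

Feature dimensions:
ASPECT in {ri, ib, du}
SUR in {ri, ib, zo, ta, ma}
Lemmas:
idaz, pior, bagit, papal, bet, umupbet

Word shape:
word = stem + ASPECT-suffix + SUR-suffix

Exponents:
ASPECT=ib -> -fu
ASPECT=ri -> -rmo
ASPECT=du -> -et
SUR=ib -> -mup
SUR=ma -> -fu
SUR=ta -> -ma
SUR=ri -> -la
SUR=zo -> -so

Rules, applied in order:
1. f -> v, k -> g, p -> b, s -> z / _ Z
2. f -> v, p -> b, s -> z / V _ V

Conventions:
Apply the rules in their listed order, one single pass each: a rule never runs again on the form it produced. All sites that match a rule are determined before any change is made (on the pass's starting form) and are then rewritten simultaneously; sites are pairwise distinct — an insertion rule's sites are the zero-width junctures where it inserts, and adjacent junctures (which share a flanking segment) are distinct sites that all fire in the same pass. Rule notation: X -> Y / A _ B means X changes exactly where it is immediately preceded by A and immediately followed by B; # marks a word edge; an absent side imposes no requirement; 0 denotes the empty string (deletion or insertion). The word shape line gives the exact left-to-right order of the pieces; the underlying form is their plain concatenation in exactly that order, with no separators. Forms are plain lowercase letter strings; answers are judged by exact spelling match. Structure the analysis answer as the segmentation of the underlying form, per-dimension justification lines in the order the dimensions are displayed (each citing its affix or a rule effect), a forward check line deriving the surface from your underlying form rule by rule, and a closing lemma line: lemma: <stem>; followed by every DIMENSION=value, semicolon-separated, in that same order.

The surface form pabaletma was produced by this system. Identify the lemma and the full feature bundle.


underlying: papal-et-ma
ASPECT=du - signalled by the affix -et
SUR=ta - signalled by the affix -ma
check: papaletma -> papaletma -> pabaletma
lemma: papal; ASPECT=du; SUR=ta


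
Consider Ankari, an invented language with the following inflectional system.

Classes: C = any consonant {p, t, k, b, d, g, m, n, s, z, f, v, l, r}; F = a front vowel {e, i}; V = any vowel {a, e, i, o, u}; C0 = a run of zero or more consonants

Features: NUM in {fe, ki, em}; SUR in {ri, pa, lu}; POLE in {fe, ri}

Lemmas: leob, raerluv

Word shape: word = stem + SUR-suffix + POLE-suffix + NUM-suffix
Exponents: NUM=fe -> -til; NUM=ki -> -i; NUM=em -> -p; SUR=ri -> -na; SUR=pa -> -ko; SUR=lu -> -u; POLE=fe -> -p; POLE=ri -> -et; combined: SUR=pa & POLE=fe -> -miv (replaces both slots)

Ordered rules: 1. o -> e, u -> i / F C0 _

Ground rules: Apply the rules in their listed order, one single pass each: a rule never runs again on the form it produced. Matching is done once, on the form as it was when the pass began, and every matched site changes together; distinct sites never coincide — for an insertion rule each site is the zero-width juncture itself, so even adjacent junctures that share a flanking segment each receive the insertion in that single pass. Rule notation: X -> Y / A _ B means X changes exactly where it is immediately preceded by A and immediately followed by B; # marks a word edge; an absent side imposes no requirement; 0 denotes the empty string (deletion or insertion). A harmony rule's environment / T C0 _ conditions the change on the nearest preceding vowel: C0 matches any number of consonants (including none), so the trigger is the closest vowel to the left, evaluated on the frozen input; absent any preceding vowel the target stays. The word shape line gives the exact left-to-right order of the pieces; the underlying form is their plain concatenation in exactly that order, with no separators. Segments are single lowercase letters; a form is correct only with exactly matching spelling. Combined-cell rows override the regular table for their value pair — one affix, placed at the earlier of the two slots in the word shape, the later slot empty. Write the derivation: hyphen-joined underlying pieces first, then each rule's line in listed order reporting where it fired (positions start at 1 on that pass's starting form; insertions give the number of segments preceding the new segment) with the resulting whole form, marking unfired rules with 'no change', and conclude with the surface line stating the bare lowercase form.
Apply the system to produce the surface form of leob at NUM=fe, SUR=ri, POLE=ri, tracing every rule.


underlying: leob-na-et-til
1. o -> e, u -> i / F C0 _: fires at position(s) 3: leebnaettil
surface: leebnaettil


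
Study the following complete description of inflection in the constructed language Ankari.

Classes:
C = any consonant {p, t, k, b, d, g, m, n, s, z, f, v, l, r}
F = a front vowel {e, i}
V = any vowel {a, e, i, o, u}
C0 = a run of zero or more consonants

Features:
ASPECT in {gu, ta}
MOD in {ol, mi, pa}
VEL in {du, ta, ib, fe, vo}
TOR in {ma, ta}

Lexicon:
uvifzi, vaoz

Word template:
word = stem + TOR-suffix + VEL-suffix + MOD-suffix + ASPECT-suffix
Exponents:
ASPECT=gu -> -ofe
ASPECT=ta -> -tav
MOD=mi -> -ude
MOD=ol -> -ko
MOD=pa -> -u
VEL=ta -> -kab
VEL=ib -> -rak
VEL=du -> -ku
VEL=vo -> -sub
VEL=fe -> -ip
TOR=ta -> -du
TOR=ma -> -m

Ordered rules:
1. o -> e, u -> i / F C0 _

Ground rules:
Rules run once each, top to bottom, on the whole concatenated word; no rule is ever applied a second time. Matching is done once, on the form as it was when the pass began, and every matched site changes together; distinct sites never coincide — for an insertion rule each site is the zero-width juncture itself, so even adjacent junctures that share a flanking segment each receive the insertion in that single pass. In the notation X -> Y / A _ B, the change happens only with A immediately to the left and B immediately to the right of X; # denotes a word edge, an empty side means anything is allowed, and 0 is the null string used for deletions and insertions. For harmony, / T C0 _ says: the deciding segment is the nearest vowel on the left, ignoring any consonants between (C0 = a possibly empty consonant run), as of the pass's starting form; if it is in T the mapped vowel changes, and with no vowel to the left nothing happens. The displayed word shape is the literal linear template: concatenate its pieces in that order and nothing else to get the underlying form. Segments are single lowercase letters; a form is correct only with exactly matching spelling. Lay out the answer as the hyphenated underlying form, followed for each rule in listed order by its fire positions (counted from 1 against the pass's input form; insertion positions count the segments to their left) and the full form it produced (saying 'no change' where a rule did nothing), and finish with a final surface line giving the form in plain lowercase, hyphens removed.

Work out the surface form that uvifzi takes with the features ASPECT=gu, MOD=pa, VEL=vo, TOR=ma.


underlying: uvifzi-m-sub-u-ofe
1. o -> e, u -> i / F C0 _: fires at position(s) 9: uvifzimsibuofe
surface: uvifzimsibuofe


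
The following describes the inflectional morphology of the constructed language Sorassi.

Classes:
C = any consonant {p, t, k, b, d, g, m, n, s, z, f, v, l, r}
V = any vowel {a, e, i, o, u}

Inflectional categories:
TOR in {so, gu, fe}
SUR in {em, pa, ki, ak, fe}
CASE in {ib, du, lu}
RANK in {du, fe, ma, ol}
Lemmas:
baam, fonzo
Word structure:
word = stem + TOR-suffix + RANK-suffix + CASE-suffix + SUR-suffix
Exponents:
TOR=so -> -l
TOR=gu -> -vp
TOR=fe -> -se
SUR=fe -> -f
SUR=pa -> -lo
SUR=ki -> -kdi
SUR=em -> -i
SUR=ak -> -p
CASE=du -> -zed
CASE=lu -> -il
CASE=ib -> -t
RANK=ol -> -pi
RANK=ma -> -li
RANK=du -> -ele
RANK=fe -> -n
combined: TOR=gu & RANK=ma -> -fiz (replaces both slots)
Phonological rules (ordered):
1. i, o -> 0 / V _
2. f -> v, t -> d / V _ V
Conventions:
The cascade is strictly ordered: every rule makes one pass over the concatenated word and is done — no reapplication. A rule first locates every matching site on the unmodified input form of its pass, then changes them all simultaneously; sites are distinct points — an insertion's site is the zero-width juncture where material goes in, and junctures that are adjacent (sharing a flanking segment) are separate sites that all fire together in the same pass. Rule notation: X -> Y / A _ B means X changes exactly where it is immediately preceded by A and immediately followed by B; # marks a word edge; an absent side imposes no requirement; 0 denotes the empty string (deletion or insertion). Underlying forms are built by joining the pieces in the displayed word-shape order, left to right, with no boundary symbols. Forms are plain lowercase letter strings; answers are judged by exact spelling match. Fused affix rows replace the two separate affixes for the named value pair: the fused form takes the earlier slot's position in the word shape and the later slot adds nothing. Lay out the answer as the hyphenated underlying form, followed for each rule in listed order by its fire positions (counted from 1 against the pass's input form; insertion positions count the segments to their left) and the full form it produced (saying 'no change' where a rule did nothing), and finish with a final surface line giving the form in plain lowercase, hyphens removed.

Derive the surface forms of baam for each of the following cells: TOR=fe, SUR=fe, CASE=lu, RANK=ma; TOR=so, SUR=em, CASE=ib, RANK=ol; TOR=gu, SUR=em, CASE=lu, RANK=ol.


cell TOR=fe, SUR=fe, CASE=lu, RANK=ma:
underlying: baam-se-li-il-f
1. i, o -> 0 / V _: fires at position(s) 9: baamselilf
2. f -> v, t -> d / V _ V: no change
surface: baamselilf

cell TOR=so, SUR=em, CASE=ib, RANK=ol:
underlying: baam-l-pi-t-i
1. i, o -> 0 / V _: no change
2. f -> v, t -> d / V _ V: fires at position(s) 8: baamlpidi
surface: baamlpidi

cell TOR=gu, SUR=em, CASE=lu, RANK=ol:
underlying: baam-vp-pi-il-i
1. i, o -> 0 / V _: fires at position(s) 9: baamvppili
2. f -> v, t -> d / V _ V: no change
surface: baamvppili


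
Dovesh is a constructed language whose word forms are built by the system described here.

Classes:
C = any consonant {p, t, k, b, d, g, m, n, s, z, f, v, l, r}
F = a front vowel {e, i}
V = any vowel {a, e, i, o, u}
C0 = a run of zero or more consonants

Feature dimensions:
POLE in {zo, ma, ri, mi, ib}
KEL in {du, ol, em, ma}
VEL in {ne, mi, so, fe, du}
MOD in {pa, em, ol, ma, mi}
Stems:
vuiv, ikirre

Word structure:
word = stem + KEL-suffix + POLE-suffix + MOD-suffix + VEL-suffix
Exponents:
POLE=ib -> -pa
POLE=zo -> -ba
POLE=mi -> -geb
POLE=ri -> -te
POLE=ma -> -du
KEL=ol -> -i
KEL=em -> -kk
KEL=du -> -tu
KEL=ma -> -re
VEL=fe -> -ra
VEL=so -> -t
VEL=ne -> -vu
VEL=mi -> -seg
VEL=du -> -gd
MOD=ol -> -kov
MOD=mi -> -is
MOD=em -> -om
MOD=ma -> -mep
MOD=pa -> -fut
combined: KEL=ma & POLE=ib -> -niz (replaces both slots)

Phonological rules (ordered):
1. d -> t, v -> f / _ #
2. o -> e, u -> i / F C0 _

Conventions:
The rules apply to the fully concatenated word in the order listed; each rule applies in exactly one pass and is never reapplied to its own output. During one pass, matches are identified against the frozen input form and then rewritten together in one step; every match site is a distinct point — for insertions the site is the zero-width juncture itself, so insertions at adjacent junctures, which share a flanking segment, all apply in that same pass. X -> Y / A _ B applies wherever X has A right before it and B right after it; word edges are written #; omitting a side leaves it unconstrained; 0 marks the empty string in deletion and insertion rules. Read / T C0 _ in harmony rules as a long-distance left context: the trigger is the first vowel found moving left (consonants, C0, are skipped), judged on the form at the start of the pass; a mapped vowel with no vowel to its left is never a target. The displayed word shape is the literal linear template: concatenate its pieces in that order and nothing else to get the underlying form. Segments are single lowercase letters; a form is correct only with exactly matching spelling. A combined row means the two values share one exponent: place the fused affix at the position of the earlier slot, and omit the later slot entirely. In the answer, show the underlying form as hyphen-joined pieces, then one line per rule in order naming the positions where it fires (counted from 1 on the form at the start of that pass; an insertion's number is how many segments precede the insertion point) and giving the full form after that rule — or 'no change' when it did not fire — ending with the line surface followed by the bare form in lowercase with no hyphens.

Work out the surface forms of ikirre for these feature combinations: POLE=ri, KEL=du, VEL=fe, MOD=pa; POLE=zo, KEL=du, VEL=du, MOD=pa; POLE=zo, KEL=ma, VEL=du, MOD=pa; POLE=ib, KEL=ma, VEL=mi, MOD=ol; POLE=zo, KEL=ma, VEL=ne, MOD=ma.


cell POLE=ri, KEL=du, VEL=fe, MOD=pa:
underlying: ikirre-tu-te-fut-ra
1. d -> t, v -> f / _ #: no change
2. o -> e, u -> i / F C0 _: fires at position(s) 8, 12: ikirretitefitra
surface: ikirretitefitra

cell POLE=zo, KEL=du, VEL=du, MOD=pa:
underlying: ikirre-tu-ba-fut-gd
1. d -> t, v -> f / _ #: fires at position(s) 15: ikirretubafutgt
2. o -> e, u -> i / F C0 _: fires at position(s) 8: ikirretibafutgt
surface: ikirretibafutgt

cell POLE=zo, KEL=ma, VEL=du, MOD=pa:
underlying: ikirre-re-ba-fut-gd
1. d -> t, v -> f / _ #: fires at position(s) 15: ikirrerebafutgt
2. o -> e, u -> i / F C0 _: no change
surface: ikirrerebafutgt

cell POLE=ib, KEL=ma, VEL=mi, MOD=ol:
underlying: ikirre-niz-kov-seg
1. d -> t, v -> f / _ #: no change
2. o -> e, u -> i / F C0 _: fires at position(s) 11: ikirrenizkevseg
surface: ikirrenizkevseg

cell POLE=zo, KEL=ma, VEL=ne, MOD=ma:
underlying: ikirre-re-ba-mep-vu
1. d -> t, v -> f / _ #: no change
2. o -> e, u -> i / F C0 _: fires at position(s) 15: ikirrerebamepvi
surface: ikirrerebamepvi


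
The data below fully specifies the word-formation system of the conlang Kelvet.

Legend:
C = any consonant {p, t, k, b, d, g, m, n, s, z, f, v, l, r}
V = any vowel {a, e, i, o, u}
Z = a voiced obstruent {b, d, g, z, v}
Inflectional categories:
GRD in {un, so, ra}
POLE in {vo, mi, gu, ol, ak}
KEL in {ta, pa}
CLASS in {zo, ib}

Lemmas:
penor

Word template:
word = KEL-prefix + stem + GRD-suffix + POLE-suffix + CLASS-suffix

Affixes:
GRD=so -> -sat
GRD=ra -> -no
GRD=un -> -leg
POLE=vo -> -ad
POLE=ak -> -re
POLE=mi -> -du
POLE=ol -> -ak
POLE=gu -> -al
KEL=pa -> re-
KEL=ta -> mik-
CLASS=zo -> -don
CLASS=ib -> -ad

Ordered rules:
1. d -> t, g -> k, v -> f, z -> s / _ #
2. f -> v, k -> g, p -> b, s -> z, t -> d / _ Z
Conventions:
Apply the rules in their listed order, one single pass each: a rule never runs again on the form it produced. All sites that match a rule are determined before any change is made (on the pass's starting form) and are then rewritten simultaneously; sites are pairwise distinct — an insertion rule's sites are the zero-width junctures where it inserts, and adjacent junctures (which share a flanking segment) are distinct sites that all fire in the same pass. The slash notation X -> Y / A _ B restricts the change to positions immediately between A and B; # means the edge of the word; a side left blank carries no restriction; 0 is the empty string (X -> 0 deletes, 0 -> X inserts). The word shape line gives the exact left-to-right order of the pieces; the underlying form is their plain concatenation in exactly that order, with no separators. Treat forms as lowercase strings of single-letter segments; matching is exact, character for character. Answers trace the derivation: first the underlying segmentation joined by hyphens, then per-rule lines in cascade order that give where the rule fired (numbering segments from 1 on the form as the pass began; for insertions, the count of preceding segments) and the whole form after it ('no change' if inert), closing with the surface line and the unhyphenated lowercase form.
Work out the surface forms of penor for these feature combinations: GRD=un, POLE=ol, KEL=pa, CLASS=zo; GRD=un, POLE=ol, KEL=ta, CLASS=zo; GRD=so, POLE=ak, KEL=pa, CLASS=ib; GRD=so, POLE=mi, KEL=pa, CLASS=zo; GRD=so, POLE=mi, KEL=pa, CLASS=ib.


cell GRD=un, POLE=ol, KEL=pa, CLASS=zo:
underlying: re-penor-leg-ak-don
1. d -> t, g -> k, v -> f, z -> s / _ #: no change
2. f -> v, k -> g, p -> b, s -> z, t -> d / _ Z: fires at position(s) 12: repenorlegagdon
surface: repenorlegagdon

cell GRD=un, POLE=ol, KEL=ta, CLASS=zo:
underlying: mik-penor-leg-ak-don
1. d -> t, g -> k, v -> f, z -> s / _ #: no change
2. f -> v, k -> g, p -> b, s -> z, t -> d / _ Z: fires at position(s) 13: mikpenorlegagdon
surface: mikpenorlegagdon

cell GRD=so, POLE=ak, KEL=pa, CLASS=ib:
underlying: re-penor-sat-re-ad
1. d -> t, g -> k, v -> f, z -> s / _ #: fires at position(s) 14: repenorsatreat
2. f -> v, k -> g, p -> b, s -> z, t -> d / _ Z: no change
surface: repenorsatreat

cell GRD=so, POLE=mi, KEL=pa, CLASS=zo:
underlying: re-penor-sat-du-don
1. d -> t, g -> k, v -> f, z -> s / _ #: no change
2. f -> v, k -> g, p -> b, s -> z, t -> d / _ Z: fires at position(s) 10: repenorsaddudon
surface: repenorsaddudon

cell GRD=so, POLE=mi, KEL=pa, CLASS=ib:
underlying: re-penor-sat-du-ad
1. d -> t, g -> k, v -> f, z -> s / _ #: fires at position(s) 14: repenorsatduat
2. f -> v, k -> g, p -> b, s -> z, t -> d / _ Z: fires at position(s) 10: repenorsadduat
surface: repenorsadduat


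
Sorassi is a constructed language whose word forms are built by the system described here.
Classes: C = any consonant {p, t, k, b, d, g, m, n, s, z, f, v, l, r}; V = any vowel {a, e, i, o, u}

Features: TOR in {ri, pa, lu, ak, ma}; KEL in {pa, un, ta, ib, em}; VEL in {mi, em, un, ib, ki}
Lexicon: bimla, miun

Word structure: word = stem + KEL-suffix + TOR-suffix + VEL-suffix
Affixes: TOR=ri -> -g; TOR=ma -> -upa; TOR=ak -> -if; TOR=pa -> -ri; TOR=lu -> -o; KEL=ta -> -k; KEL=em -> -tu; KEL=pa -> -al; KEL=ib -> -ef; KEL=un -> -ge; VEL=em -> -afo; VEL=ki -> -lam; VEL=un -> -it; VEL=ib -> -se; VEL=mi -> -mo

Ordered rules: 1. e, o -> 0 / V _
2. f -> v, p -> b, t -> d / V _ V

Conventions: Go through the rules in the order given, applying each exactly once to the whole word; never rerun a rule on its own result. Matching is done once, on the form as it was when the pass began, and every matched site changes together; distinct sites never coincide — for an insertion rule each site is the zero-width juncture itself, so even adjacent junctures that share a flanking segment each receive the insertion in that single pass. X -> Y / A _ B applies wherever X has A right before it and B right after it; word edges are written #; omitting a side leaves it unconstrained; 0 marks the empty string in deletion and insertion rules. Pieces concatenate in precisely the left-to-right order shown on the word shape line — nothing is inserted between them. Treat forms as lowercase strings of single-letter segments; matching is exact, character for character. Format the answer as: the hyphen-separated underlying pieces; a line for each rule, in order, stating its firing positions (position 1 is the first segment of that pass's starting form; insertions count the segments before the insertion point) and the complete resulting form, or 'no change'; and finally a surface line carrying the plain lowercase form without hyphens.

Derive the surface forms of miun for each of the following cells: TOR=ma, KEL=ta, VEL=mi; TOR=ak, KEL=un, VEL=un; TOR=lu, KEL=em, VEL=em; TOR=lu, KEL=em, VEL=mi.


cell TOR=ma, KEL=ta, VEL=mi:
underlying: miun-k-upa-mo
1. e, o -> 0 / V _: no change
2. f -> v, p -> b, t -> d / V _ V: fires at position(s) 7: miunkubamo
surface: miunkubamo

cell TOR=ak, KEL=un, VEL=un:
underlying: miun-ge-if-it
1. e, o -> 0 / V _: no change
2. f -> v, p -> b, t -> d / V _ V: fires at position(s) 8: miungeivit
surface: miungeivit

cell TOR=lu, KEL=em, VEL=em:
underlying: miun-tu-o-afo
1. e, o -> 0 / V _: fires at position(s) 7: miuntuafo
2. f -> v, p -> b, t -> d / V _ V: fires at position(s) 8: miuntuavo
surface: miuntuavo

cell TOR=lu, KEL=em, VEL=mi:
underlying: miun-tu-o-mo
1. e, o -> 0 / V _: fires at position(s) 7: miuntumo
2. f -> v, p -> b, t -> d / V _ V: no change
surface: miuntumo


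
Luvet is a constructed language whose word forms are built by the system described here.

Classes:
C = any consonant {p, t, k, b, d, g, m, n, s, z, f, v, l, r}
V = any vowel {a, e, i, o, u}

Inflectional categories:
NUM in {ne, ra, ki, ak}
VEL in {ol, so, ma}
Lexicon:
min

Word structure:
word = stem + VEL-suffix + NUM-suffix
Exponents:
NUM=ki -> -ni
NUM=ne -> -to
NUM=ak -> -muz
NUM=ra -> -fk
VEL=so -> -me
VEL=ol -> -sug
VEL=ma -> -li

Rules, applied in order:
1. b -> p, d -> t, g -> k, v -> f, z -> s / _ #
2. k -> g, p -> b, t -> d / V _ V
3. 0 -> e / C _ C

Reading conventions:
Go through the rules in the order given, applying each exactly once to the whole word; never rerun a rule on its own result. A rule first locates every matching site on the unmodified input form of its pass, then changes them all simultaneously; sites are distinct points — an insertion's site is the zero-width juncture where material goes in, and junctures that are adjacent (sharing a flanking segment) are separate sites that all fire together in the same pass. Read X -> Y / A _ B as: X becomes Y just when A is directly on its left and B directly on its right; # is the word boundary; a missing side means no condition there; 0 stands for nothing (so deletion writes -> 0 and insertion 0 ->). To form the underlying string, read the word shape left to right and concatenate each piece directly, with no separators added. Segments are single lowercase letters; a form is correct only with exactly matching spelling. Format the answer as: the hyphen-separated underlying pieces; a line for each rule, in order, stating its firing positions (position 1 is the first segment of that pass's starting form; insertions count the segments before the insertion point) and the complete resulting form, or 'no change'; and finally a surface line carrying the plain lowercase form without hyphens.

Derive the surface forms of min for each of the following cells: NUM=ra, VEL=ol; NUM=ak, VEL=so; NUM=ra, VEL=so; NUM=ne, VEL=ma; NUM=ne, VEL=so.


cell NUM=ra, VEL=ol:
underlying: min-sug-fk
1. b -> p, d -> t, g -> k, v -> f, z -> s / _ #: no change
2. k -> g, p -> b, t -> d / V _ V: no change
3. 0 -> e / C _ C: inserts after position(s) 3, 6, 7: minesugefek
surface: minesugefek

cell NUM=ak, VEL=so:
underlying: min-me-muz
1. b -> p, d -> t, g -> k, v -> f, z -> s / _ #: fires at position(s) 8: minmemus
2. k -> g, p -> b, t -> d / V _ V: no change
3. 0 -> e / C _ C: inserts after position(s) 3: minememus
surface: minememus

cell NUM=ra, VEL=so:
underlying: min-me-fk
1. b -> p, d -> t, g -> k, v -> f, z -> s / _ #: no change
2. k -> g, p -> b, t -> d / V _ V: no change
3. 0 -> e / C _ C: inserts after position(s) 3, 6: minemefek
surface: minemefek

cell NUM=ne, VEL=ma:
underlying: min-li-to
1. b -> p, d -> t, g -> k, v -> f, z -> s / _ #: no change
2. k -> g, p -> b, t -> d / V _ V: fires at position(s) 6: minlido
3. 0 -> e / C _ C: inserts after position(s) 3: minelido
surface: minelido

cell NUM=ne, VEL=so:
underlying: min-me-to
1. b -> p, d -> t, g -> k, v -> f, z -> s / _ #: no change
2. k -> g, p -> b, t -> d / V _ V: fires at position(s) 6: minmedo
3. 0 -> e / C _ C: inserts after position(s) 3: minemedo
surface: minemedo


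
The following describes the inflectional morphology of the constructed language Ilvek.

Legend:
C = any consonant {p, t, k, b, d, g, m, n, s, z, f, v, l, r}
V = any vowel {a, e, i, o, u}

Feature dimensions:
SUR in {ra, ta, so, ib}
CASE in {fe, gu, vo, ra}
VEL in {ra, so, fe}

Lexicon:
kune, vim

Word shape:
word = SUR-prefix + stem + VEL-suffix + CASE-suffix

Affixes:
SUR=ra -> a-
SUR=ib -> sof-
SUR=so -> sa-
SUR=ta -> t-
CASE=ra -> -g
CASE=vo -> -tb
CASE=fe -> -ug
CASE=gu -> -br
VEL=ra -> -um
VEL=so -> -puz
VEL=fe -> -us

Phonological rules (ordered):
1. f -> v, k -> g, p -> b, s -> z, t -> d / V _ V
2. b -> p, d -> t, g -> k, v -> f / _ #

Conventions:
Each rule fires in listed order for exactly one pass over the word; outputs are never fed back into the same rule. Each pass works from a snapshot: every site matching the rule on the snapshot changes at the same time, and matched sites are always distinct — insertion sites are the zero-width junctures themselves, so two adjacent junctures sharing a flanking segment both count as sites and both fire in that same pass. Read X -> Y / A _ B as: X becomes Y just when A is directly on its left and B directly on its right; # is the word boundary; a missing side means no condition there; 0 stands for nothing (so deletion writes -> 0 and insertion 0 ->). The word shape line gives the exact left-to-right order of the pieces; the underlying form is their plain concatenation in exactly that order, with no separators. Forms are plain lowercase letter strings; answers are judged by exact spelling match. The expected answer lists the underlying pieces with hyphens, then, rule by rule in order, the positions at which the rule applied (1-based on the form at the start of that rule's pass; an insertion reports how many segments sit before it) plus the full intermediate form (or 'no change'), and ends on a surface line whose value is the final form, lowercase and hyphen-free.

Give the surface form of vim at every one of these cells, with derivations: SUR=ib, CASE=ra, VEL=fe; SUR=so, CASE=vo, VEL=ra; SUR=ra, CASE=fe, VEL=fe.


cell SUR=ib, CASE=ra, VEL=fe:
underlying: sof-vim-us-g
1. f -> v, k -> g, p -> b, s -> z, t -> d / V _ V: no change
2. b -> p, d -> t, g -> k, v -> f / _ #: fires at position(s) 9: sofvimusk
surface: sofvimusk

cell SUR=so, CASE=vo, VEL=ra:
underlying: sa-vim-um-tb
1. f -> v, k -> g, p -> b, s -> z, t -> d / V _ V: no change
2. b -> p, d -> t, g -> k, v -> f / _ #: fires at position(s) 9: savimumtp
surface: savimumtp

cell SUR=ra, CASE=fe, VEL=fe:
underlying: a-vim-us-ug
1. f -> v, k -> g, p -> b, s -> z, t -> d / V _ V: fires at position(s) 6: avimuzug
2. b -> p, d -> t, g -> k, v -> f / _ #: fires at position(s) 8: avimuzuk
surface: avimuzuk
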